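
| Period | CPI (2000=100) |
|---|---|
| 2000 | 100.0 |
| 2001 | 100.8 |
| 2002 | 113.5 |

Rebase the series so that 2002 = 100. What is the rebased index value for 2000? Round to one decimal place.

Rebased(2000) = 100.0 / 113.5 × 100 = 88.1057

88.1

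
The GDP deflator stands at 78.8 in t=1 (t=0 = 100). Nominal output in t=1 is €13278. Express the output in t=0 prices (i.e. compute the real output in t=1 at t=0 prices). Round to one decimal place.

Real = Nominal ÷ (Index/100) = 13278 ÷ (78.8/100)
     = 13278 ÷ 0.788 = 16850.2538

16850.3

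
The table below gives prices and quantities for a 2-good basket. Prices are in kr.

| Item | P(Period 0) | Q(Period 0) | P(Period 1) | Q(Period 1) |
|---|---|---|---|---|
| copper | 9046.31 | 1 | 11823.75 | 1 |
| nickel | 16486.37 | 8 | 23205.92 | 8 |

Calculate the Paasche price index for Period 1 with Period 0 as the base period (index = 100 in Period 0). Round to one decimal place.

Paasche price index uses current-period quantities as weights.
ΣP(Period 1)·Q(Period 1) = 11823.75×1 + 23205.92×8 = 11823.75 + 185647.36 = 197471.11
ΣP(Period 0)·Q(Period 1) = 9046.31×1 + 16486.37×8 = 9046.31 + 131890.96 = 140937.27
Index = 197471.11 / 140937.27 × 100 = 140.1128

140.1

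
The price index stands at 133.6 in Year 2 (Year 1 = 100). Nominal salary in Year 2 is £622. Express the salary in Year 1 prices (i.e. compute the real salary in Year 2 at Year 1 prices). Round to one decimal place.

465.6

Real = Nominal ÷ (Index/100) = 622 ÷ (133.6/100)
     = 622 ÷ 1.336 = 465.5689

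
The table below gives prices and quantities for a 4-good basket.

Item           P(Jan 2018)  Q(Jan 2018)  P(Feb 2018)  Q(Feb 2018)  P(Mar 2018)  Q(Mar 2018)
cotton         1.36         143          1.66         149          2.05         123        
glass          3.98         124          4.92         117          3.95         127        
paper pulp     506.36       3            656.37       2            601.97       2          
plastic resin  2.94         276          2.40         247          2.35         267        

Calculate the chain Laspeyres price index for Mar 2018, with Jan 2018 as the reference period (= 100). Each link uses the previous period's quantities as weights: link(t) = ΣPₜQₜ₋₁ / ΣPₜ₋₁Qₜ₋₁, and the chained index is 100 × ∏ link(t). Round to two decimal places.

Link Jan 2018→Feb 2018:
ΣP(Feb 2018)Q(Jan 2018) = 1.66×143 + 4.92×124 + 656.37×3 + 2.40×276 = 237.38 + 610.08 + 1969.11 + 662.4 = 3478.97
ΣP(Jan 2018)Q(Jan 2018) = 1.36×143 + 3.98×124 + 506.36×3 + 2.94×276 = 194.48 + 493.52 + 1519.08 + 811.44 = 3018.52
link = 3478.97/3018.52 = 1.152542
Link Feb 2018→Mar 2018:
ΣP(Mar 2018)Q(Feb 2018) = 2.05×149 + 3.95×117 + 601.97×2 + 2.35×247 = 305.45 + 462.15 + 1203.94 + 580.45 = 2551.99
ΣP(Feb 2018)Q(Feb 2018) = 1.66×149 + 4.92×117 + 656.37×2 + 2.40×247 = 247.34 + 575.64 + 1312.74 + 592.8 = 2728.52
link = 2551.99/2728.52 = 0.935302
Chained index = 100 × 1.152542 × 0.935302 = 107.7974

107.80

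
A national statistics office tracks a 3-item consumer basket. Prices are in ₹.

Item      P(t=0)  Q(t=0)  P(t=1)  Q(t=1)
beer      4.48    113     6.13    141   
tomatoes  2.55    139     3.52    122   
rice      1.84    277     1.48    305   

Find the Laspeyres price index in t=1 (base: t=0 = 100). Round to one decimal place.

Laspeyres price index uses base-period quantities as weights.
ΣP(t=1)·Q(t=0) = 6.13×113 + 3.52×139 + 1.48×277 = 692.69 + 489.28 + 409.96 = 1591.93
ΣP(t=0)·Q(t=0) = 4.48×113 + 2.55×139 + 1.84×277 = 506.24 + 354.45 + 509.68 = 1370.37
Index = 1591.93 / 1370.37 × 100 = 116.1679

116.2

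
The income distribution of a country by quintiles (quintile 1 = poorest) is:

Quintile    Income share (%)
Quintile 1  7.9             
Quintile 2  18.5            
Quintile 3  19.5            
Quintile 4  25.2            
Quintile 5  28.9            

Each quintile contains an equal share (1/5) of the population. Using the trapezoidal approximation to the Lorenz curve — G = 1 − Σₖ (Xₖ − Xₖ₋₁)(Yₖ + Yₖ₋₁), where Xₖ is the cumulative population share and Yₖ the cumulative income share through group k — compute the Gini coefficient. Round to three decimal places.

0.195

Cumulative income shares Yₖ: 0.0790, 0.2640, 0.4590, 0.7110, 1.0000
Σ (Xₖ−Xₖ₋₁)(Yₖ+Yₖ₋₁) = (1/5)(0.0790+0.0000) + (1/5)(0.2640+0.0790) + (1/5)(0.4590+0.2640) + (1/5)(0.7110+0.4590) + (1/5)(1.0000+0.7110)
  = 0.0158 + 0.0686 + 0.1446 + 0.2340 + 0.3422 = 0.8052
G = 1 − 0.8052 = 0.1948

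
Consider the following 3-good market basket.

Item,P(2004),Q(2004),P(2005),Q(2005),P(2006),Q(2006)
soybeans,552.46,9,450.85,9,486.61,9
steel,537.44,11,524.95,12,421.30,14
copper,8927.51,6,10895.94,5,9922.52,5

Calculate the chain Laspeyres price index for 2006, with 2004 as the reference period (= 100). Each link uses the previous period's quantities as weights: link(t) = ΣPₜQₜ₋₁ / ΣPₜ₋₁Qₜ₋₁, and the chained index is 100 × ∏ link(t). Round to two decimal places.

106.27

Link 2004→2005:
ΣP(2005)Q(2004) = 450.85×9 + 524.95×11 + 10895.94×6 = 4057.65 + 5774.45 + 65375.64 = 75207.74
ΣP(2004)Q(2004) = 552.46×9 + 537.44×11 + 8927.51×6 = 4972.14 + 5911.84 + 53565.06 = 64449.04
link = 75207.74/64449.04 = 1.166933
Link 2005→2006:
ΣP(2006)Q(2005) = 486.61×9 + 421.30×12 + 9922.52×5 = 4379.49 + 5055.6 + 49612.6 = 59047.69
ΣP(2005)Q(2005) = 450.85×9 + 524.95×12 + 10895.94×5 = 4057.65 + 6299.4 + 54479.7 = 64836.75
link = 59047.69/64836.75 = 0.910713
Chained index = 100 × 1.166933 × 0.910713 = 106.2742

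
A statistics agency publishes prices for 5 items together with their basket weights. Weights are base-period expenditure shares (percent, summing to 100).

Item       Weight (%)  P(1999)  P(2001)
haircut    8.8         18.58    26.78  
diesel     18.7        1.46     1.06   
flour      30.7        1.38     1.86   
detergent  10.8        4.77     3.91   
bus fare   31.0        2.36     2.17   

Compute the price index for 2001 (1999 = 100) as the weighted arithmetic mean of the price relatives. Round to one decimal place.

haircut: 8.8 × (26.78/18.58) = 8.8 × 1.441335 = 12.6837
diesel: 18.7 × (1.06/1.46) = 18.7 × 0.726027 = 13.5767
flour: 30.7 × (1.86/1.38) = 30.7 × 1.347826 = 41.3783
detergent: 10.8 × (3.91/4.77) = 10.8 × 0.819706 = 8.8528
bus fare: 31.0 × (2.17/2.36) = 31.0 × 0.919492 = 28.5042
Index = Σ wᵢ·(p₁ᵢ/p₀ᵢ) = 12.6837 + 13.5767 + 41.3783 + 8.8528 + 28.5042 = 104.9958

105.0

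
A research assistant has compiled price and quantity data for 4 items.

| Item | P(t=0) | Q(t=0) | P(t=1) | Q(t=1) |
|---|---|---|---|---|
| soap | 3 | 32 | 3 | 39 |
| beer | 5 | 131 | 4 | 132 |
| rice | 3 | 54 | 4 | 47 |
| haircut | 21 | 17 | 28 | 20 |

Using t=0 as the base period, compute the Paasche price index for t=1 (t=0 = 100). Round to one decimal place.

104.1

Paasche price index uses current-period quantities as weights.
ΣP(t=1)·Q(t=1) = 3×39 + 4×132 + 4×47 + 28×20 = 117 + 528 + 188 + 560 = 1393
ΣP(t=0)·Q(t=1) = 3×39 + 5×132 + 3×47 + 21×20 = 117 + 660 + 141 + 420 = 1338
Index = 1393 / 1338 × 100 = 104.1106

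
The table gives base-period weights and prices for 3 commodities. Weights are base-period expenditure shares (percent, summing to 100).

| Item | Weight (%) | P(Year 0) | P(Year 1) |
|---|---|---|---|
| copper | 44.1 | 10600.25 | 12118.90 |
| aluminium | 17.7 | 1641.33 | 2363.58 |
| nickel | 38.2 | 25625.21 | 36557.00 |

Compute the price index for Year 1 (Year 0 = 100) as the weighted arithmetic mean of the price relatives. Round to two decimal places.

copper: 44.1 × (12118.90/10600.25) = 44.1 × 1.143265 = 50.4180
aluminium: 17.7 × (2363.58/1641.33) = 17.7 × 1.440039 = 25.4887
nickel: 38.2 × (36557.00/25625.21) = 38.2 × 1.426603 = 54.4962
Index = Σ wᵢ·(p₁ᵢ/p₀ᵢ) = 50.4180 + 25.4887 + 54.4962 = 130.4029

130.40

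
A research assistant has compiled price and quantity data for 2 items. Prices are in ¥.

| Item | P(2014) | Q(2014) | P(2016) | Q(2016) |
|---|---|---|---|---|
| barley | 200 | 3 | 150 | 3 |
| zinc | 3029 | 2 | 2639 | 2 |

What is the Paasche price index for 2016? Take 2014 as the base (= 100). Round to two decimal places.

86.03

Paasche price index uses current-period quantities as weights.
ΣP(2016)·Q(2016) = 150×3 + 2639×2 = 450 + 5278 = 5728
ΣP(2014)·Q(2016) = 200×3 + 3029×2 = 600 + 6058 = 6658
Index = 5728 / 6658 × 100 = 86.0318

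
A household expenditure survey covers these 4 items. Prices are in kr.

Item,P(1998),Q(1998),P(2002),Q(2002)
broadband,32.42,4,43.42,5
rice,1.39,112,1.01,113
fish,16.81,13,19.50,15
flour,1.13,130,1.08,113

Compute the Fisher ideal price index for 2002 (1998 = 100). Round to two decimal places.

105.64

Laspeyres component (base-period weights):
ΣP(2002)Q(1998) = 43.42×4 + 1.01×112 + 19.50×13 + 1.08×130 = 173.68 + 113.12 + 253.5 + 140.4 = 680.7
ΣP(1998)Q(1998) = 32.42×4 + 1.39×112 + 16.81×13 + 1.13×130 = 129.68 + 155.68 + 218.53 + 146.9 = 650.79
L = 680.7 / 650.79 × 100 = 104.5960
Paasche component (current-period weights):
ΣP(2002)Q(2002) = 43.42×5 + 1.01×113 + 19.50×15 + 1.08×113 = 217.1 + 114.13 + 292.5 + 122.04 = 745.77
ΣP(1998)Q(2002) = 32.42×5 + 1.39×113 + 16.81×15 + 1.13×113 = 162.1 + 157.07 + 252.15 + 127.69 = 699.01
P = 745.77 / 699.01 × 100 = 106.6895
Fisher = √(L × P) = √(104.5960 × 106.6895) = 105.6375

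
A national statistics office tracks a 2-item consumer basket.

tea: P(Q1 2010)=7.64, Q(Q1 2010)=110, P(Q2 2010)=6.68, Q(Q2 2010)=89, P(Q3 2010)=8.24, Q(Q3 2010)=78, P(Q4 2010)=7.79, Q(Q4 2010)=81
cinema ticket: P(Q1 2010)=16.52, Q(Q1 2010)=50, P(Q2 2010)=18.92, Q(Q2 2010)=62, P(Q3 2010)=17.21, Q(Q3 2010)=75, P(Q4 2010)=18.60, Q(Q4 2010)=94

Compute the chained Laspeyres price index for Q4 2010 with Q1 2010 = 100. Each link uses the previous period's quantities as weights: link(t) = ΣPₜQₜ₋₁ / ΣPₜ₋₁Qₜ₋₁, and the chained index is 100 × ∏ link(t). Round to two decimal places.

106.41

Link Q1 2010→Q2 2010:
ΣP(Q2 2010)Q(Q1 2010) = 6.68×110 + 18.92×50 = 734.8 + 946 = 1680.8
ΣP(Q1 2010)Q(Q1 2010) = 7.64×110 + 16.52×50 = 840.4 + 826 = 1666.4
link = 1680.8/1666.4 = 1.008641
Link Q2 2010→Q3 2010:
ΣP(Q3 2010)Q(Q2 2010) = 8.24×89 + 17.21×62 = 733.36 + 1067.02 = 1800.38
ΣP(Q2 2010)Q(Q2 2010) = 6.68×89 + 18.92×62 = 594.52 + 1173.04 = 1767.56
link = 1800.38/1767.56 = 1.018568
Link Q3 2010→Q4 2010:
ΣP(Q4 2010)Q(Q3 2010) = 7.79×78 + 18.60×75 = 607.62 + 1395 = 2002.62
ΣP(Q3 2010)Q(Q3 2010) = 8.24×78 + 17.21×75 = 642.72 + 1290.75 = 1933.47
link = 2002.62/1933.47 = 1.035765
Chained index = 100 × 1.008641 × 1.018568 × 1.035765 = 106.4113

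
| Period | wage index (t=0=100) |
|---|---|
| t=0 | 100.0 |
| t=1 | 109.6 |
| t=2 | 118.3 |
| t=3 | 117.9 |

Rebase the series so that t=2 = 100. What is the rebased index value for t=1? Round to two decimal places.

92.65

Rebased(t=1) = 109.6 / 118.3 × 100 = 92.6458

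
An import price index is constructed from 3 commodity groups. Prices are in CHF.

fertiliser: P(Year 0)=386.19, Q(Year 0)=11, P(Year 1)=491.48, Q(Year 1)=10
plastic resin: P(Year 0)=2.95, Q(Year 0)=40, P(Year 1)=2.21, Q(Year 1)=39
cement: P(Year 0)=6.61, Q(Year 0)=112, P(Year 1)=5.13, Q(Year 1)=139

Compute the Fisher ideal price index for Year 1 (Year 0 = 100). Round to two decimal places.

Laspeyres component (base-period weights):
ΣP(Year 1)Q(Year 0) = 491.48×11 + 2.21×40 + 5.13×112 = 5406.28 + 88.4 + 574.56 = 6069.24
ΣP(Year 0)Q(Year 0) = 386.19×11 + 2.95×40 + 6.61×112 = 4248.09 + 118 + 740.32 = 5106.41
L = 6069.24 / 5106.41 × 100 = 118.8553
Paasche component (current-period weights):
ΣP(Year 1)Q(Year 1) = 491.48×10 + 2.21×39 + 5.13×139 = 4914.8 + 86.19 + 713.07 = 5714.06
ΣP(Year 0)Q(Year 1) = 386.19×10 + 2.95×39 + 6.61×139 = 3861.9 + 115.05 + 918.79 = 4895.74
P = 5714.06 / 4895.74 × 100 = 116.7149
Fisher = √(L × P) = √(118.8553 × 116.7149) = 117.7803

117.78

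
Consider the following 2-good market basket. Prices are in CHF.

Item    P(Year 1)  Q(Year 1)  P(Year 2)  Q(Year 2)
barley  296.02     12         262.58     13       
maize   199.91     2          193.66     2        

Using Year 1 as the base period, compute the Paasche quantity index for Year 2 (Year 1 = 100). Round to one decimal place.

Paasche quantity index uses current-period prices as weights.
ΣP(Year 2)·Q(Year 2) = 262.58×13 + 193.66×2 = 3413.54 + 387.32 = 3800.86
ΣP(Year 2)·Q(Year 1) = 262.58×12 + 193.66×2 = 3150.96 + 387.32 = 3538.28
Index = 3800.86 / 3538.28 × 100 = 107.4211

107.4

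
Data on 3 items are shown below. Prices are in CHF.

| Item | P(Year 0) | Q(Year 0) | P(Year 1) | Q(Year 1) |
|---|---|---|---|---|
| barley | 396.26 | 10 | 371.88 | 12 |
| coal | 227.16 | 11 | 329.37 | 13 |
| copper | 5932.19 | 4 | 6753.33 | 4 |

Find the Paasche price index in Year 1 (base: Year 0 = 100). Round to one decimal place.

Paasche price index uses current-period quantities as weights.
ΣP(Year 1)·Q(Year 1) = 371.88×12 + 329.37×13 + 6753.33×4 = 4462.56 + 4281.81 + 27013.32 = 35757.69
ΣP(Year 0)·Q(Year 1) = 396.26×12 + 227.16×13 + 5932.19×4 = 4755.12 + 2953.08 + 23728.76 = 31436.96
Index = 35757.69 / 31436.96 × 100 = 113.7441

113.7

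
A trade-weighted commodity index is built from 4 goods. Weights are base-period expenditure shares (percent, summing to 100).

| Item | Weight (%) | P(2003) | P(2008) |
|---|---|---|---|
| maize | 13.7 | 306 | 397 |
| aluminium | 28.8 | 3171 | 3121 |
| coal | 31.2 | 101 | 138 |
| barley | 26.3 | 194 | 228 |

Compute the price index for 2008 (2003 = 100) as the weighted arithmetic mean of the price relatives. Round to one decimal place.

maize: 13.7 × (397/306) = 13.7 × 1.297386 = 17.7742
aluminium: 28.8 × (3121/3171) = 28.8 × 0.984232 = 28.3459
coal: 31.2 × (138/101) = 31.2 × 1.366337 = 42.6297
barley: 26.3 × (228/194) = 26.3 × 1.175258 = 30.9093
Index = Σ wᵢ·(p₁ᵢ/p₀ᵢ) = 17.7742 + 28.3459 + 42.6297 + 30.9093 = 119.6590

119.7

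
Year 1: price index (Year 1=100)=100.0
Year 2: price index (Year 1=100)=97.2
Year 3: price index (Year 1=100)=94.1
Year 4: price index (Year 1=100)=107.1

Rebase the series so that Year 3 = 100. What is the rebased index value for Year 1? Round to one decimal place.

Rebased(Year 1) = 100.0 / 94.1 × 100 = 106.2699

106.3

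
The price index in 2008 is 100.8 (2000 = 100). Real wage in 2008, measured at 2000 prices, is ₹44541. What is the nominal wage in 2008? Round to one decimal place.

44897.3

Nominal = Real × (Index/100) = 44541 × (100.8/100)
        = 44541 × 1.008 = 44897.3280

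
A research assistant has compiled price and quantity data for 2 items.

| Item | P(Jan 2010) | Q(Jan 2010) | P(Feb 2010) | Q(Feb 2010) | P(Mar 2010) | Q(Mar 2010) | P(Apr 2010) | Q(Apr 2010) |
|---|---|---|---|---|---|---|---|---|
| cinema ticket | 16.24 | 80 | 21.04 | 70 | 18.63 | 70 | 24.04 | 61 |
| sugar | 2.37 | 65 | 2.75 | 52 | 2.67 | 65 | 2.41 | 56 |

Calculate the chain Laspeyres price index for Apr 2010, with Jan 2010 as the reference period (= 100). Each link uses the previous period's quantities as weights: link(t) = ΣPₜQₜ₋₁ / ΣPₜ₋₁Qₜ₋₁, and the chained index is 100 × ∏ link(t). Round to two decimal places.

Link Jan 2010→Feb 2010:
ΣP(Feb 2010)Q(Jan 2010) = 21.04×80 + 2.75×65 = 1683.2 + 178.75 = 1861.95
ΣP(Jan 2010)Q(Jan 2010) = 16.24×80 + 2.37×65 = 1299.2 + 154.05 = 1453.25
link = 1861.95/1453.25 = 1.281232
Link Feb 2010→Mar 2010:
ΣP(Mar 2010)Q(Feb 2010) = 18.63×70 + 2.67×52 = 1304.1 + 138.84 = 1442.94
ΣP(Feb 2010)Q(Feb 2010) = 21.04×70 + 2.75×52 = 1472.8 + 143 = 1615.8
link = 1442.94/1615.8 = 0.893019
Link Mar 2010→Apr 2010:
ΣP(Apr 2010)Q(Mar 2010) = 24.04×70 + 2.41×65 = 1682.8 + 156.65 = 1839.45
ΣP(Mar 2010)Q(Mar 2010) = 18.63×70 + 2.67×65 = 1304.1 + 173.55 = 1477.65
link = 1839.45/1477.65 = 1.244848
Chained index = 100 × 1.281232 × 0.893019 × 1.244848 = 142.4311

142.43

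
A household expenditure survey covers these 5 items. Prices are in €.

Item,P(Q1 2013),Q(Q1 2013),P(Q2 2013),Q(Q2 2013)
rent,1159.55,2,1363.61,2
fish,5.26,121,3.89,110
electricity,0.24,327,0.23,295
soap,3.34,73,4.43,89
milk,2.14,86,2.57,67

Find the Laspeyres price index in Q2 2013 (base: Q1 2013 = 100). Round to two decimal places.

Laspeyres price index uses base-period quantities as weights.
ΣP(Q2 2013)·Q(Q1 2013) = 1363.61×2 + 3.89×121 + 0.23×327 + 4.43×73 + 2.57×86 = 2727.22 + 470.69 + 75.21 + 323.39 + 221.02 = 3817.53
ΣP(Q1 2013)·Q(Q1 2013) = 1159.55×2 + 5.26×121 + 0.24×327 + 3.34×73 + 2.14×86 = 2319.1 + 636.46 + 78.48 + 243.82 + 184.04 = 3461.9
Index = 3817.53 / 3461.9 × 100 = 110.2727

110.27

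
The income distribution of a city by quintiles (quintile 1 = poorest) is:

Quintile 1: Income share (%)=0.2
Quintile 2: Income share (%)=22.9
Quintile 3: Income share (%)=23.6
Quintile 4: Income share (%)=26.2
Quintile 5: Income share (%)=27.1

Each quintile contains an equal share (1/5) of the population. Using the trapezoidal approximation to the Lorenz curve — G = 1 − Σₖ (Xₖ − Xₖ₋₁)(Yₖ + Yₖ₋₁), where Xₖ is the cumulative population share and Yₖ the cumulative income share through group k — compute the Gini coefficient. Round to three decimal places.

Cumulative income shares Yₖ: 0.0020, 0.2310, 0.4670, 0.7290, 1.0000
Σ (Xₖ−Xₖ₋₁)(Yₖ+Yₖ₋₁) = (1/5)(0.0020+0.0000) + (1/5)(0.2310+0.0020) + (1/5)(0.4670+0.2310) + (1/5)(0.7290+0.4670) + (1/5)(1.0000+0.7290)
  = 0.0004 + 0.0466 + 0.1396 + 0.2392 + 0.3458 = 0.7716
G = 1 − 0.7716 = 0.2284

0.228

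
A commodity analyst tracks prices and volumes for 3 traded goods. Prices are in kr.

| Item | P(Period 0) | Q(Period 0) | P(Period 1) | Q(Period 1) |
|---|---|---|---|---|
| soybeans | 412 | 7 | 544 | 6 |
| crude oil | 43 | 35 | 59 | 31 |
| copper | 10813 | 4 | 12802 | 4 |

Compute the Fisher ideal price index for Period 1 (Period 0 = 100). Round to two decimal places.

119.73

Laspeyres component (base-period weights):
ΣP(Period 1)Q(Period 0) = 544×7 + 59×35 + 12802×4 = 3808 + 2065 + 51208 = 57081
ΣP(Period 0)Q(Period 0) = 412×7 + 43×35 + 10813×4 = 2884 + 1505 + 43252 = 47641
L = 57081 / 47641 × 100 = 119.8149
Paasche component (current-period weights):
ΣP(Period 1)Q(Period 1) = 544×6 + 59×31 + 12802×4 = 3264 + 1829 + 51208 = 56301
ΣP(Period 0)Q(Period 1) = 412×6 + 43×31 + 10813×4 = 2472 + 1333 + 43252 = 47057
P = 56301 / 47057 × 100 = 119.6443
Fisher = √(L × P) = √(119.8149 × 119.6443) = 119.7295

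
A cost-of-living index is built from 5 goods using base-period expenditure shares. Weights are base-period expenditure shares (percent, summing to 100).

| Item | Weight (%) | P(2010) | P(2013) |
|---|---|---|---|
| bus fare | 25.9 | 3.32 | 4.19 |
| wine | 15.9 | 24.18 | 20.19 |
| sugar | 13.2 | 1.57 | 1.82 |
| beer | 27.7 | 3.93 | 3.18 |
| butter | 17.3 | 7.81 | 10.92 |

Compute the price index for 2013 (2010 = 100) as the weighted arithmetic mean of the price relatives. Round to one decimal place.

bus fare: 25.9 × (4.19/3.32) = 25.9 × 1.262048 = 32.6870
wine: 15.9 × (20.19/24.18) = 15.9 × 0.834988 = 13.2763
sugar: 13.2 × (1.82/1.57) = 13.2 × 1.159236 = 15.3019
beer: 27.7 × (3.18/3.93) = 27.7 × 0.809160 = 22.4137
butter: 17.3 × (10.92/7.81) = 17.3 × 1.398207 = 24.1890
Index = Σ wᵢ·(p₁ᵢ/p₀ᵢ) = 32.6870 + 13.2763 + 15.3019 + 22.4137 + 24.1890 = 107.8680

107.9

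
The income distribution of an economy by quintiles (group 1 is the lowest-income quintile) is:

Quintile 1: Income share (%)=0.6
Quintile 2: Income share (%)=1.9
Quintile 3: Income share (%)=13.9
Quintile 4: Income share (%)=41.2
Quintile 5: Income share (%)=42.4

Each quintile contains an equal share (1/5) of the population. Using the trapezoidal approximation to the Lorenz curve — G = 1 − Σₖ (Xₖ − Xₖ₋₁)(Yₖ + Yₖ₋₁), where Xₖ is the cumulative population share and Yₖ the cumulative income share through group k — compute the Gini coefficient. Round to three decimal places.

Cumulative income shares Yₖ: 0.0060, 0.0250, 0.1640, 0.5760, 1.0000
Σ (Xₖ−Xₖ₋₁)(Yₖ+Yₖ₋₁) = (1/5)(0.0060+0.0000) + (1/5)(0.0250+0.0060) + (1/5)(0.1640+0.0250) + (1/5)(0.5760+0.1640) + (1/5)(1.0000+0.5760)
  = 0.0012 + 0.0062 + 0.0378 + 0.1480 + 0.3152 = 0.5084
G = 1 − 0.5084 = 0.4916

0.492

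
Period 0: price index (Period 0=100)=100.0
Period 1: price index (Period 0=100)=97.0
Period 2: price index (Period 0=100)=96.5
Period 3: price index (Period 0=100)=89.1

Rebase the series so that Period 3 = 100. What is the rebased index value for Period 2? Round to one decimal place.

108.3

Rebased(Period 2) = 96.5 / 89.1 × 100 = 108.3053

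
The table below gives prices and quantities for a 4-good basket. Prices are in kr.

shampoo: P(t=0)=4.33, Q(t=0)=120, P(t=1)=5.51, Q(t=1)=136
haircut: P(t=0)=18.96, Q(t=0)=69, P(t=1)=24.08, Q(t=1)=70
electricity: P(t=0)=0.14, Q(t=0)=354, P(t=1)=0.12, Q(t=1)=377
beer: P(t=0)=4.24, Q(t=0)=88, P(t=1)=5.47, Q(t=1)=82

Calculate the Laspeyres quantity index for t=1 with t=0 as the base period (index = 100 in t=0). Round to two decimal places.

102.93

Laspeyres quantity index uses base-period prices as weights.
ΣP(t=0)·Q(t=1) = 4.33×136 + 18.96×70 + 0.14×377 + 4.24×82 = 588.88 + 1327.2 + 52.78 + 347.68 = 2316.54
ΣP(t=0)·Q(t=0) = 4.33×120 + 18.96×69 + 0.14×354 + 4.24×88 = 519.6 + 1308.24 + 49.56 + 373.12 = 2250.52
Index = 2316.54 / 2250.52 × 100 = 102.9335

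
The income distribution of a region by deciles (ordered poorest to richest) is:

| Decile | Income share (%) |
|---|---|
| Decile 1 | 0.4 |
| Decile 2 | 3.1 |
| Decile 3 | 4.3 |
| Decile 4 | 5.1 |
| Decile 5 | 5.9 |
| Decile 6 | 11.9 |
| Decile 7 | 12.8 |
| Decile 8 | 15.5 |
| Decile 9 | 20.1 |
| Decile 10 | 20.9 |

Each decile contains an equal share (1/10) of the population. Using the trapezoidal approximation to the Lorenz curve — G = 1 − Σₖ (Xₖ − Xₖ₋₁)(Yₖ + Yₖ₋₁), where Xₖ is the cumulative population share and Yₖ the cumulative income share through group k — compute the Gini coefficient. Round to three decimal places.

0.389

Cumulative income shares Yₖ: 0.0040, 0.0350, 0.0780, 0.1290, 0.1880, 0.3070, 0.4350, 0.5900, 0.7910, 1.0000
Σ (Xₖ−Xₖ₋₁)(Yₖ+Yₖ₋₁) = (1/10)(0.0040+0.0000) + (1/10)(0.0350+0.0040) + (1/10)(0.0780+0.0350) + (1/10)(0.1290+0.0780) + (1/10)(0.1880+0.1290) + (1/10)(0.3070+0.1880) + (1/10)(0.4350+0.3070) + (1/10)(0.5900+0.4350) + (1/10)(0.7910+0.5900) + (1/10)(1.0000+0.7910)
  = 0.0004 + 0.0039 + 0.0113 + 0.0207 + 0.0317 + 0.0495 + 0.0742 + 0.1025 + 0.1381 + 0.1791 = 0.6114
G = 1 − 0.6114 = 0.3886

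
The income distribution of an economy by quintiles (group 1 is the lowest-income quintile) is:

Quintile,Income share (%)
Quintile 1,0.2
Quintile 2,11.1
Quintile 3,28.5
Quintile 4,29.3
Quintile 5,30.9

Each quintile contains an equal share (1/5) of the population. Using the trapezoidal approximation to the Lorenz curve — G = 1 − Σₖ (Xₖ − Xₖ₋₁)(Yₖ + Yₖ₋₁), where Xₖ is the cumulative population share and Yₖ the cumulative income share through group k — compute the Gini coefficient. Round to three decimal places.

0.318

Cumulative income shares Yₖ: 0.0020, 0.1130, 0.3980, 0.6910, 1.0000
Σ (Xₖ−Xₖ₋₁)(Yₖ+Yₖ₋₁) = (1/5)(0.0020+0.0000) + (1/5)(0.1130+0.0020) + (1/5)(0.3980+0.1130) + (1/5)(0.6910+0.3980) + (1/5)(1.0000+0.6910)
  = 0.0004 + 0.0230 + 0.1022 + 0.2178 + 0.3382 = 0.6816
G = 1 − 0.6816 = 0.3184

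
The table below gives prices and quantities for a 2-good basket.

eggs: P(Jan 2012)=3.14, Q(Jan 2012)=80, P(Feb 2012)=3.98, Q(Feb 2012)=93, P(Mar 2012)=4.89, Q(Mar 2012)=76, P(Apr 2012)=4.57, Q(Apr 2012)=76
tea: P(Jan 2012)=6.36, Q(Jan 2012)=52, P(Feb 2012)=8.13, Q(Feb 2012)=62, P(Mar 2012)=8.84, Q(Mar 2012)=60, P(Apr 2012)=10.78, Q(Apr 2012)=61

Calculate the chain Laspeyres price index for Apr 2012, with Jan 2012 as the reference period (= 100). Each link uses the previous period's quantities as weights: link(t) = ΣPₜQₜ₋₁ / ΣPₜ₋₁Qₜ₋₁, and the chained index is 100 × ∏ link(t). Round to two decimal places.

Link Jan 2012→Feb 2012:
ΣP(Feb 2012)Q(Jan 2012) = 3.98×80 + 8.13×52 = 318.4 + 422.76 = 741.16
ΣP(Jan 2012)Q(Jan 2012) = 3.14×80 + 6.36×52 = 251.2 + 330.72 = 581.92
link = 741.16/581.92 = 1.273646
Link Feb 2012→Mar 2012:
ΣP(Mar 2012)Q(Feb 2012) = 4.89×93 + 8.84×62 = 454.77 + 548.08 = 1002.85
ΣP(Feb 2012)Q(Feb 2012) = 3.98×93 + 8.13×62 = 370.14 + 504.06 = 874.2
link = 1002.85/874.2 = 1.147163
Link Mar 2012→Apr 2012:
ΣP(Apr 2012)Q(Mar 2012) = 4.57×76 + 10.78×60 = 347.32 + 646.8 = 994.12
ΣP(Mar 2012)Q(Mar 2012) = 4.89×76 + 8.84×60 = 371.64 + 530.4 = 902.04
link = 994.12/902.04 = 1.102080
Chained index = 100 × 1.273646 × 1.147163 × 1.102080 = 161.0226

161.02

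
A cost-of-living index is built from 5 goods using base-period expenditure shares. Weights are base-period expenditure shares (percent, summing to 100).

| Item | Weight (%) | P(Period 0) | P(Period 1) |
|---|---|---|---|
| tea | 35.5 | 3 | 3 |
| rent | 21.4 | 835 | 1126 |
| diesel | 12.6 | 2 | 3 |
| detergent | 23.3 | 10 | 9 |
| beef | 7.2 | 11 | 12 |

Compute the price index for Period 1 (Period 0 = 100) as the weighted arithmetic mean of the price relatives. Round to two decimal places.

tea: 35.5 × (3/3) = 35.5 × 1.000000 = 35.5000
rent: 21.4 × (1126/835) = 21.4 × 1.348503 = 28.8580
diesel: 12.6 × (3/2) = 12.6 × 1.500000 = 18.9000
detergent: 23.3 × (9/10) = 23.3 × 0.900000 = 20.9700
beef: 7.2 × (12/11) = 7.2 × 1.090909 = 7.8545
Index = Σ wᵢ·(p₁ᵢ/p₀ᵢ) = 35.5000 + 28.8580 + 18.9000 + 20.9700 + 7.8545 = 112.0825

112.08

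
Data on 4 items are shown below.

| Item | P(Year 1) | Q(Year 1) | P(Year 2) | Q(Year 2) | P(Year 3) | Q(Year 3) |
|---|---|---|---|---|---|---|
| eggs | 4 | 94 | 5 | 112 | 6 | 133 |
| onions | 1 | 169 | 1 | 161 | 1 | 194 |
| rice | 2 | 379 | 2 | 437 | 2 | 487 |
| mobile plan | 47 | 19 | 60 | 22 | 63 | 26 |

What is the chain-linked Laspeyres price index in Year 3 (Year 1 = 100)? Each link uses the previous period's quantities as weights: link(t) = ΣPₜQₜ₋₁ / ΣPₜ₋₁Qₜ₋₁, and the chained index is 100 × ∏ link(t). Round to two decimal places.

Link Year 1→Year 2:
ΣP(Year 2)Q(Year 1) = 5×94 + 1×169 + 2×379 + 60×19 = 470 + 169 + 758 + 1140 = 2537
ΣP(Year 1)Q(Year 1) = 4×94 + 1×169 + 2×379 + 47×19 = 376 + 169 + 758 + 893 = 2196
link = 2537/2196 = 1.155282
Link Year 2→Year 3:
ΣP(Year 3)Q(Year 2) = 6×112 + 1×161 + 2×437 + 63×22 = 672 + 161 + 874 + 1386 = 3093
ΣP(Year 2)Q(Year 2) = 5×112 + 1×161 + 2×437 + 60×22 = 560 + 161 + 874 + 1320 = 2915
link = 3093/2915 = 1.061063
Chained index = 100 × 1.155282 × 1.061063 = 122.5828

122.58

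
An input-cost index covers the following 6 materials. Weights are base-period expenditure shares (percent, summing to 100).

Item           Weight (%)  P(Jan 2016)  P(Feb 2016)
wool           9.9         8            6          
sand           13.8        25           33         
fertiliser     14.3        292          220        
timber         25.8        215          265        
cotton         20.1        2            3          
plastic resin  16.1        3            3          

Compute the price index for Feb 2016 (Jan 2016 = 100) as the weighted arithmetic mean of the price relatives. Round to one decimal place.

114.5

wool: 9.9 × (6/8) = 9.9 × 0.750000 = 7.4250
sand: 13.8 × (33/25) = 13.8 × 1.320000 = 18.2160
fertiliser: 14.3 × (220/292) = 14.3 × 0.753425 = 10.7740
timber: 25.8 × (265/215) = 25.8 × 1.232558 = 31.8000
cotton: 20.1 × (3/2) = 20.1 × 1.500000 = 30.1500
plastic resin: 16.1 × (3/3) = 16.1 × 1.000000 = 16.1000
Index = Σ wᵢ·(p₁ᵢ/p₀ᵢ) = 7.4250 + 18.2160 + 10.7740 + 31.8000 + 30.1500 + 16.1000 = 114.4650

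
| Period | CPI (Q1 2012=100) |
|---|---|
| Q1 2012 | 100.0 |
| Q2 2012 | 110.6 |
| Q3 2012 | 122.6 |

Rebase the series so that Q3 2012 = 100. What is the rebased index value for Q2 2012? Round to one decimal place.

90.2

Rebased(Q2 2012) = 110.6 / 122.6 × 100 = 90.2121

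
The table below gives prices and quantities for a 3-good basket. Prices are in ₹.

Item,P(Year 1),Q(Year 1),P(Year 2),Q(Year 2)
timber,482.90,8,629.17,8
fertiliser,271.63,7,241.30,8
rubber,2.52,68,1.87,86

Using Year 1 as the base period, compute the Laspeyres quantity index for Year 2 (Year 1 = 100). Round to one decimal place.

Laspeyres quantity index uses base-period prices as weights.
ΣP(Year 1)·Q(Year 2) = 482.90×8 + 271.63×8 + 2.52×86 = 3863.2 + 2173.04 + 216.72 = 6252.96
ΣP(Year 1)·Q(Year 1) = 482.90×8 + 271.63×7 + 2.52×68 = 3863.2 + 1901.41 + 171.36 = 5935.97
Index = 6252.96 / 5935.97 × 100 = 105.3402

105.3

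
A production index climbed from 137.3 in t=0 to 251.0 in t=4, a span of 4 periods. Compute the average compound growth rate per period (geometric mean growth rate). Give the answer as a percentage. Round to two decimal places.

Growth factor = (251.0/137.3)^(1/4) = (1.828114)^(1/4) = 1.162789
Growth rate = 1.162789 − 1 = 0.162789 = 16.2789%

16.28%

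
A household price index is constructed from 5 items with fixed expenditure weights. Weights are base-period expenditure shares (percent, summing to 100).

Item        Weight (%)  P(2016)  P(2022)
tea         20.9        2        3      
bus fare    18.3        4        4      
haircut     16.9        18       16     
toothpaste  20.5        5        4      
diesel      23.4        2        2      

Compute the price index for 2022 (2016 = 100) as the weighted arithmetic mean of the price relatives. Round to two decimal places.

tea: 20.9 × (3/2) = 20.9 × 1.500000 = 31.3500
bus fare: 18.3 × (4/4) = 18.3 × 1.000000 = 18.3000
haircut: 16.9 × (16/18) = 16.9 × 0.888889 = 15.0222
toothpaste: 20.5 × (4/5) = 20.5 × 0.800000 = 16.4000
diesel: 23.4 × (2/2) = 23.4 × 1.000000 = 23.4000
Index = Σ wᵢ·(p₁ᵢ/p₀ᵢ) = 31.3500 + 18.3000 + 15.0222 + 16.4000 + 23.4000 = 104.4722

104.47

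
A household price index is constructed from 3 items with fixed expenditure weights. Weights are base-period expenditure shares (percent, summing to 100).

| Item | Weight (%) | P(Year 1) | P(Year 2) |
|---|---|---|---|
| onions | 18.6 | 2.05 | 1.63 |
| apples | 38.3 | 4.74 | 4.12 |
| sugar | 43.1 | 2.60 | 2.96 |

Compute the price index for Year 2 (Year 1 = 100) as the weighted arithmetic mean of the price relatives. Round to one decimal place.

onions: 18.6 × (1.63/2.05) = 18.6 × 0.795122 = 14.7893
apples: 38.3 × (4.12/4.74) = 38.3 × 0.869198 = 33.2903
sugar: 43.1 × (2.96/2.60) = 43.1 × 1.138462 = 49.0677
Index = Σ wᵢ·(p₁ᵢ/p₀ᵢ) = 14.7893 + 33.2903 + 49.0677 = 97.1473

97.1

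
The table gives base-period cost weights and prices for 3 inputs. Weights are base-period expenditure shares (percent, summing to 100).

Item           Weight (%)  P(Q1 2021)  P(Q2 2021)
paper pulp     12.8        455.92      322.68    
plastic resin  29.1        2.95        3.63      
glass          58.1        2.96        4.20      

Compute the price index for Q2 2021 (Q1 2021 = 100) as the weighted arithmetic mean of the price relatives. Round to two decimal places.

127.31

paper pulp: 12.8 × (322.68/455.92) = 12.8 × 0.707756 = 9.0593
plastic resin: 29.1 × (3.63/2.95) = 29.1 × 1.230508 = 35.8078
glass: 58.1 × (4.20/2.96) = 58.1 × 1.418919 = 82.4392
Index = Σ wᵢ·(p₁ᵢ/p₀ᵢ) = 9.0593 + 35.8078 + 82.4392 = 127.3063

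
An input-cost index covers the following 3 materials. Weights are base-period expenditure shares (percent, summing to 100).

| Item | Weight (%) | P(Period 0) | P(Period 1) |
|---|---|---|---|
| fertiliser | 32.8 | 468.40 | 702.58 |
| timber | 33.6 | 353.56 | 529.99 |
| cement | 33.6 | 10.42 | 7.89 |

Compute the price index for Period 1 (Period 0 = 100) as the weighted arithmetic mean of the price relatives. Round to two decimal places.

fertiliser: 32.8 × (702.58/468.40) = 32.8 × 1.499957 = 49.1986
timber: 33.6 × (529.99/353.56) = 33.6 × 1.499010 = 50.3667
cement: 33.6 × (7.89/10.42) = 33.6 × 0.757198 = 25.4418
Index = Σ wᵢ·(p₁ᵢ/p₀ᵢ) = 49.1986 + 50.3667 + 25.4418 = 125.0072

125.01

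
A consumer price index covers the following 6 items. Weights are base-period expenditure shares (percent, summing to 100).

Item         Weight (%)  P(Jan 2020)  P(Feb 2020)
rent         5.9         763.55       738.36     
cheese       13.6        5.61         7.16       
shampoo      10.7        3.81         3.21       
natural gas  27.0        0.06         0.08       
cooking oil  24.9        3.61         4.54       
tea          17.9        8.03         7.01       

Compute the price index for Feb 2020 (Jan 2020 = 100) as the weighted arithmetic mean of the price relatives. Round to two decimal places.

115.02

rent: 5.9 × (738.36/763.55) = 5.9 × 0.967009 = 5.7054
cheese: 13.6 × (7.16/5.61) = 13.6 × 1.276292 = 17.3576
shampoo: 10.7 × (3.21/3.81) = 10.7 × 0.842520 = 9.0150
natural gas: 27.0 × (0.08/0.06) = 27.0 × 1.333333 = 36.0000
cooking oil: 24.9 × (4.54/3.61) = 24.9 × 1.257618 = 31.3147
tea: 17.9 × (7.01/8.03) = 17.9 × 0.872976 = 15.6263
Index = Σ wᵢ·(p₁ᵢ/p₀ᵢ) = 5.7054 + 17.3576 + 9.0150 + 36.0000 + 31.3147 + 15.6263 = 115.0188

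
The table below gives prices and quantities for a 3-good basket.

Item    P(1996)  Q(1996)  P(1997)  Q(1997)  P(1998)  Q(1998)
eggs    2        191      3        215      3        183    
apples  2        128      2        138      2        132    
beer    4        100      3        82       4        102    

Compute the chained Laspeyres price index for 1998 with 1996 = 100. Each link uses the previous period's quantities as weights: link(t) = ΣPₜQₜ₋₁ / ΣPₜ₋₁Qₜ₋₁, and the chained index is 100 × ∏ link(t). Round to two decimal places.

Link 1996→1997:
ΣP(1997)Q(1996) = 3×191 + 2×128 + 3×100 = 573 + 256 + 300 = 1129
ΣP(1996)Q(1996) = 2×191 + 2×128 + 4×100 = 382 + 256 + 400 = 1038
link = 1129/1038 = 1.087669
Link 1997→1998:
ΣP(1998)Q(1997) = 3×215 + 2×138 + 4×82 = 645 + 276 + 328 = 1249
ΣP(1997)Q(1997) = 3×215 + 2×138 + 3×82 = 645 + 276 + 246 = 1167
link = 1249/1167 = 1.070266
Chained index = 100 × 1.087669 × 1.070266 = 116.4094

116.41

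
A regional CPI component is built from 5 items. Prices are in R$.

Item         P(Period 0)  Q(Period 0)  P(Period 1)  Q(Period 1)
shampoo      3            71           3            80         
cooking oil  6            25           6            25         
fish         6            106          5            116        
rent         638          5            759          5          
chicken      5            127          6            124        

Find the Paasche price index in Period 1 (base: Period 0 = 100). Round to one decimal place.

112.5

Paasche price index uses current-period quantities as weights.
ΣP(Period 1)·Q(Period 1) = 3×80 + 6×25 + 5×116 + 759×5 + 6×124 = 240 + 150 + 580 + 3795 + 744 = 5509
ΣP(Period 0)·Q(Period 1) = 3×80 + 6×25 + 6×116 + 638×5 + 5×124 = 240 + 150 + 696 + 3190 + 620 = 4896
Index = 5509 / 4896 × 100 = 112.5204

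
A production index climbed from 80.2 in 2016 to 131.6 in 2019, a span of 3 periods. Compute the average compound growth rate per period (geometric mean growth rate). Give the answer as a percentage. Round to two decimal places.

Growth factor = (131.6/80.2)^(1/3) = (1.640898)^(1/3) = 1.179489
Growth rate = 1.179489 − 1 = 0.179489 = 17.9489%

17.95%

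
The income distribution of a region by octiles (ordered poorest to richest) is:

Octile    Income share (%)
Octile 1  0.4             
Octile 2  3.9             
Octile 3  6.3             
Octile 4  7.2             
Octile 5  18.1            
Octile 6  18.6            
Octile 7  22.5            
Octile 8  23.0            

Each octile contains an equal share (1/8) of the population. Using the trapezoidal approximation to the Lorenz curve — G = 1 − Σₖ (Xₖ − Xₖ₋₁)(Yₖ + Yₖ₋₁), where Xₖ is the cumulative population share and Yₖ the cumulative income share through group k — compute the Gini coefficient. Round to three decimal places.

0.374

Cumulative income shares Yₖ: 0.0040, 0.0430, 0.1060, 0.1780, 0.3590, 0.5450, 0.7700, 1.0000
Σ (Xₖ−Xₖ₋₁)(Yₖ+Yₖ₋₁) = (1/8)(0.0040+0.0000) + (1/8)(0.0430+0.0040) + (1/8)(0.1060+0.0430) + (1/8)(0.1780+0.1060) + (1/8)(0.3590+0.1780) + (1/8)(0.5450+0.3590) + (1/8)(0.7700+0.5450) + (1/8)(1.0000+0.7700)
  = 0.0005 + 0.0059 + 0.0186 + 0.0355 + 0.0671 + 0.1130 + 0.1644 + 0.2213 = 0.6262
G = 1 − 0.6262 = 0.3738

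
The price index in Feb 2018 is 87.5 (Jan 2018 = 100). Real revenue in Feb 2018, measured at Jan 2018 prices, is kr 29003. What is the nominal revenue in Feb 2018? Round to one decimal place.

25377.6

Nominal = Real × (Index/100) = 29003 × (87.5/100)
        = 29003 × 0.875 = 25377.6250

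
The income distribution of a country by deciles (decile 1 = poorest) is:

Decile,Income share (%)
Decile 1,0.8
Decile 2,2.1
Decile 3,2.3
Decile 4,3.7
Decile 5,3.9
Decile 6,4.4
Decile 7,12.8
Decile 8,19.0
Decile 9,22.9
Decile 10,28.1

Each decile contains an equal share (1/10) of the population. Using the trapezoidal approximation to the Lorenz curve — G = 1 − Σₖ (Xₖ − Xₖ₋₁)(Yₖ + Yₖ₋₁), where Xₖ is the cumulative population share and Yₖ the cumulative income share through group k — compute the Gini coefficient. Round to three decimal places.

Cumulative income shares Yₖ: 0.0080, 0.0290, 0.0520, 0.0890, 0.1280, 0.1720, 0.3000, 0.4900, 0.7190, 1.0000
Σ (Xₖ−Xₖ₋₁)(Yₖ+Yₖ₋₁) = (1/10)(0.0080+0.0000) + (1/10)(0.0290+0.0080) + (1/10)(0.0520+0.0290) + (1/10)(0.0890+0.0520) + (1/10)(0.1280+0.0890) + (1/10)(0.1720+0.1280) + (1/10)(0.3000+0.1720) + (1/10)(0.4900+0.3000) + (1/10)(0.7190+0.4900) + (1/10)(1.0000+0.7190)
  = 0.0008 + 0.0037 + 0.0081 + 0.0141 + 0.0217 + 0.0300 + 0.0472 + 0.0790 + 0.1209 + 0.1719 = 0.4974
G = 1 − 0.4974 = 0.5026

0.503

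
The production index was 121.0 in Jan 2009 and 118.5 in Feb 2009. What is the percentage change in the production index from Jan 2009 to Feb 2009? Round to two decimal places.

-2.07%

Change = (118.5 − 121.0) / 121.0 × 100
       = -2.5 / 121.0 × 100 = -2.0661%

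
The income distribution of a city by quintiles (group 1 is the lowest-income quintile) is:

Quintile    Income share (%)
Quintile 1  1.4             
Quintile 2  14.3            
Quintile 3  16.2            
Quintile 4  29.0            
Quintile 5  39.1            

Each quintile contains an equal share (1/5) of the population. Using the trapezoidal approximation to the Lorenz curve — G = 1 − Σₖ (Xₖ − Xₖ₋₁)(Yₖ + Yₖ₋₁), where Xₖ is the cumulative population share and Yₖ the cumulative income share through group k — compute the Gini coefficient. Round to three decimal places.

Cumulative income shares Yₖ: 0.0140, 0.1570, 0.3190, 0.6090, 1.0000
Σ (Xₖ−Xₖ₋₁)(Yₖ+Yₖ₋₁) = (1/5)(0.0140+0.0000) + (1/5)(0.1570+0.0140) + (1/5)(0.3190+0.1570) + (1/5)(0.6090+0.3190) + (1/5)(1.0000+0.6090)
  = 0.0028 + 0.0342 + 0.0952 + 0.1856 + 0.3218 = 0.6396
G = 1 − 0.6396 = 0.3604

0.360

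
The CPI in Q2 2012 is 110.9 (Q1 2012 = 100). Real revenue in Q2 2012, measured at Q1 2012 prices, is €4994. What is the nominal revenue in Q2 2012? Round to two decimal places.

Nominal = Real × (Index/100) = 4994 × (110.9/100)
        = 4994 × 1.109 = 5538.3460

5538.35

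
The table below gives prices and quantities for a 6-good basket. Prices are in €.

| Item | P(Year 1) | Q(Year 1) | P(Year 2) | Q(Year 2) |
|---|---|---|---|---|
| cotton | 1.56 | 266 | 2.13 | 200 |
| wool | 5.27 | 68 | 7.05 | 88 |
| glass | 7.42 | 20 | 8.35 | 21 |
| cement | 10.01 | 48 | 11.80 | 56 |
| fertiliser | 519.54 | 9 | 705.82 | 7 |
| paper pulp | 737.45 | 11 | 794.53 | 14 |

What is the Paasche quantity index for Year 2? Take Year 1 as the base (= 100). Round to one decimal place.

106.4

Paasche quantity index uses current-period prices as weights.
ΣP(Year 2)·Q(Year 2) = 2.13×200 + 7.05×88 + 8.35×21 + 11.80×56 + 705.82×7 + 794.53×14 = 426 + 620.4 + 175.35 + 660.8 + 4940.74 + 11123.42 = 17946.71
ΣP(Year 2)·Q(Year 1) = 2.13×266 + 7.05×68 + 8.35×20 + 11.80×48 + 705.82×9 + 794.53×11 = 566.58 + 479.4 + 167 + 566.4 + 6352.38 + 8739.83 = 16871.59
Index = 17946.71 / 16871.59 × 100 = 106.3724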